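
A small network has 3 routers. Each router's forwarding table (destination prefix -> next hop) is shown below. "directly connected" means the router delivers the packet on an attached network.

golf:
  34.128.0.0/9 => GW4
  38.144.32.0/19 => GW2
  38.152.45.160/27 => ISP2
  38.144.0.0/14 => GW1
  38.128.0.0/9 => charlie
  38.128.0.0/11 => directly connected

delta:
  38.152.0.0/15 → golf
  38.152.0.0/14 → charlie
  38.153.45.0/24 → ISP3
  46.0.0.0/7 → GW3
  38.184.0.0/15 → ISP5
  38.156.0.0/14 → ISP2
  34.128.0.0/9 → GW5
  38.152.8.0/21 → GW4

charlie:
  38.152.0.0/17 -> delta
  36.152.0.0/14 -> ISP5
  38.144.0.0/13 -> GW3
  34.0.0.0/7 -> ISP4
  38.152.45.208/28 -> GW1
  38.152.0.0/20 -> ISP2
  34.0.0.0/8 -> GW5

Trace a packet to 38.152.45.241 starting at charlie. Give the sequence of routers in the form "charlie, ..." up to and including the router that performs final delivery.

At charlie: longest match for 38.152.45.241 is 38.152.0.0/17 -> delta
At delta: longest match for 38.152.45.241 is 38.152.0.0/15 -> golf
At golf: longest match for 38.152.45.241 is 38.128.0.0/11 -> directly connected

charlie, delta, golf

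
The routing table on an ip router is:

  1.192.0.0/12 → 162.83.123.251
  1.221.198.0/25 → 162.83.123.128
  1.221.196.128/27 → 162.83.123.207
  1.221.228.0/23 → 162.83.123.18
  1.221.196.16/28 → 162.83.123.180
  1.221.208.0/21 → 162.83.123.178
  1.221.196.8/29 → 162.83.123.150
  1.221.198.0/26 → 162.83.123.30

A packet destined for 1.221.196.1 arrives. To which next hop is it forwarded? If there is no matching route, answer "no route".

No entry's prefix contains 1.221.196.1; there is no default route.

no route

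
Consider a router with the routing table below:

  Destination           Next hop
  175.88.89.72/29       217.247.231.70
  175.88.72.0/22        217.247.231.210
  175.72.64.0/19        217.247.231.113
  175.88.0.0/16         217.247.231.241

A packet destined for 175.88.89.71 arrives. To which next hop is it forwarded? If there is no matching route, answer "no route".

Routes whose prefix contains 175.88.89.71:
  175.88.0.0/16 (175.88.0.0 - 175.88.255.255) -> 217.247.231.241
More-specific entries that do NOT match:
  175.88.89.72/29 (175.88.89.72 - 175.88.89.79) does not contain 175.88.89.71
  175.88.72.0/22 (175.88.72.0 - 175.88.75.255) does not contain 175.88.89.71
  175.72.64.0/19 (175.72.64.0 - 175.72.95.255) does not contain 175.88.89.71
Longest matching prefix is /16 -> next hop 217.247.231.241.

217.247.231.241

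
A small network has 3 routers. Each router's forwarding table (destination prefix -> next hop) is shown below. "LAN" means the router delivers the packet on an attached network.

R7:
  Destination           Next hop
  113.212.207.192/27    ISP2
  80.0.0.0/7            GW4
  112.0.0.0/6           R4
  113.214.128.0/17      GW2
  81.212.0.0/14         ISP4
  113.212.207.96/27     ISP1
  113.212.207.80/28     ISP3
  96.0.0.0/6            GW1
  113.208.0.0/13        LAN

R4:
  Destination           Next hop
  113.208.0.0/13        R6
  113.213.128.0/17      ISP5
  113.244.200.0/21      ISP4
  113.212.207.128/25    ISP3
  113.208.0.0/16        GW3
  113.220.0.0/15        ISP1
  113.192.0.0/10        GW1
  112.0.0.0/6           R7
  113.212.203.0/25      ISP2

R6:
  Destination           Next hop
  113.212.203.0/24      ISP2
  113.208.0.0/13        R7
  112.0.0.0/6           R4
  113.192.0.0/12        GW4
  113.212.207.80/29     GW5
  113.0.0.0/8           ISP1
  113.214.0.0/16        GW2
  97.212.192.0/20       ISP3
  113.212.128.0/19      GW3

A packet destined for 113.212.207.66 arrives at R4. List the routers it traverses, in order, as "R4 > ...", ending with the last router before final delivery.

At R4: longest match for 113.212.207.66 is 113.208.0.0/13 -> R6
At R6: longest match for 113.212.207.66 is 113.208.0.0/13 -> R7
At R7: longest match for 113.212.207.66 is 113.208.0.0/13 -> LAN

R4 > R6 > R7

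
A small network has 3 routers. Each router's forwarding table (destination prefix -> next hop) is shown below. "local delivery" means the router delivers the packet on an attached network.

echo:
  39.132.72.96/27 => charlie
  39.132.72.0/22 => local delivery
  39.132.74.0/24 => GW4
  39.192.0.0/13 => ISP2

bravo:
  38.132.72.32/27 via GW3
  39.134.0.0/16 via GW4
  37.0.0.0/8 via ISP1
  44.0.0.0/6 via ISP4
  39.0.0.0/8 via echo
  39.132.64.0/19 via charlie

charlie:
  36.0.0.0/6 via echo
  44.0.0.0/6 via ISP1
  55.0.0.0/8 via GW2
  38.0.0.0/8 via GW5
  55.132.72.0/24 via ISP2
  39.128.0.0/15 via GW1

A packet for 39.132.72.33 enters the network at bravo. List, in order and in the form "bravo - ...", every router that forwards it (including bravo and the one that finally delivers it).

bravo - charlie - echo

At bravo: longest match for 39.132.72.33 is 39.132.64.0/19 -> charlie
At charlie: longest match for 39.132.72.33 is 36.0.0.0/6 -> echo
At echo: longest match for 39.132.72.33 is 39.132.72.0/22 -> local delivery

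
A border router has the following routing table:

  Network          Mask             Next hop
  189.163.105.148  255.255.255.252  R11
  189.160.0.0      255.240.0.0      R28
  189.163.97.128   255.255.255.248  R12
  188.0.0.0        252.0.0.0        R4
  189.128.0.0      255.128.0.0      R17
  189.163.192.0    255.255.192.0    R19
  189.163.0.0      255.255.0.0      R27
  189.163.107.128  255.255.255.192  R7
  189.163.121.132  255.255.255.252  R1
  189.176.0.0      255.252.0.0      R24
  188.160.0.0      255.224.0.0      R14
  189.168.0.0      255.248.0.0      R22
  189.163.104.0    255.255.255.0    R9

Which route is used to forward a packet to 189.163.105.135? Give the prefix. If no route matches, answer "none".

189.163.0.0/16

Entries matching 189.163.105.135:
  188.0.0.0/6 (188.0.0.0 - 191.255.255.255)
  189.128.0.0/9 (189.128.0.0 - 189.255.255.255)
  189.160.0.0/12 (189.160.0.0 - 189.175.255.255)
  189.163.0.0/16 (189.163.0.0 - 189.163.255.255)
Most specific is 189.163.0.0/16.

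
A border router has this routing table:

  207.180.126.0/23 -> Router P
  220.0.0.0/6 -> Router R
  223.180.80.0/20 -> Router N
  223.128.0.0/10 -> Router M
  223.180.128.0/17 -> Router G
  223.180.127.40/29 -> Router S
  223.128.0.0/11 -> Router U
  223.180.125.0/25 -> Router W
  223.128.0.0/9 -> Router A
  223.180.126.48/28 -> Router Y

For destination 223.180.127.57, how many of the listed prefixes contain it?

Prefixes containing 223.180.127.57:
  220.0.0.0/6 (220.0.0.0 - 223.255.255.255)
  223.128.0.0/9 (223.128.0.0 - 223.255.255.255)
  223.128.0.0/10 (223.128.0.0 - 223.191.255.255)
Total matching entries: 3.

3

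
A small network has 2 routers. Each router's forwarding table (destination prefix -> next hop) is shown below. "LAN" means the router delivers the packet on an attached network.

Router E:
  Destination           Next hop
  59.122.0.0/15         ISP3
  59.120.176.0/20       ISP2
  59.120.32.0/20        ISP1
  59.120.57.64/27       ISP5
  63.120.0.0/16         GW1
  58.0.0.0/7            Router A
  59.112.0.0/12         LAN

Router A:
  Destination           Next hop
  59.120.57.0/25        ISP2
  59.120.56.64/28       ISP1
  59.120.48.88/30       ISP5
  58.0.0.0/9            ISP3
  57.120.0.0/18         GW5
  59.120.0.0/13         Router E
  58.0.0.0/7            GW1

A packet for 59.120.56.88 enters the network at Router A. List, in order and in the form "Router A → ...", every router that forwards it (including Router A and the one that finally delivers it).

Router A → Router E

At Router A: longest match for 59.120.56.88 is 59.120.0.0/13 -> Router E
At Router E: longest match for 59.120.56.88 is 59.112.0.0/12 -> LAN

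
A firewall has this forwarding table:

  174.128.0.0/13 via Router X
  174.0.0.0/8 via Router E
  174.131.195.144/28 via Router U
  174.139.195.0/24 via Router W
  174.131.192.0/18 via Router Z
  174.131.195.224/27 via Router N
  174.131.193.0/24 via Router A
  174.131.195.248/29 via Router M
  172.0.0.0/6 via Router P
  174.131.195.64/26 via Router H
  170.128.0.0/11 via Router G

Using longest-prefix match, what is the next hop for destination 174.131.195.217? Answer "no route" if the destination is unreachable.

Router Z

Routes whose prefix contains 174.131.195.217:
  172.0.0.0/6 (172.0.0.0 - 175.255.255.255) -> Router P
  174.0.0.0/8 (174.0.0.0 - 174.255.255.255) -> Router E
  174.128.0.0/13 (174.128.0.0 - 174.135.255.255) -> Router X
  174.131.192.0/18 (174.131.192.0 - 174.131.255.255) -> Router Z
More-specific entries that do NOT match:
  174.131.195.248/29 (174.131.195.248 - 174.131.195.255) does not contain 174.131.195.217
  174.131.195.144/28 (174.131.195.144 - 174.131.195.159) does not contain 174.131.195.217
  174.131.195.224/27 (174.131.195.224 - 174.131.195.255) does not contain 174.131.195.217
  174.131.195.64/26 (174.131.195.64 - 174.131.195.127) does not contain 174.131.195.217
  174.139.195.0/24 (174.139.195.0 - 174.139.195.255) does not contain 174.131.195.217
  174.131.193.0/24 (174.131.193.0 - 174.131.193.255) does not contain 174.131.195.217
Longest matching prefix is /18 -> next hop Router Z.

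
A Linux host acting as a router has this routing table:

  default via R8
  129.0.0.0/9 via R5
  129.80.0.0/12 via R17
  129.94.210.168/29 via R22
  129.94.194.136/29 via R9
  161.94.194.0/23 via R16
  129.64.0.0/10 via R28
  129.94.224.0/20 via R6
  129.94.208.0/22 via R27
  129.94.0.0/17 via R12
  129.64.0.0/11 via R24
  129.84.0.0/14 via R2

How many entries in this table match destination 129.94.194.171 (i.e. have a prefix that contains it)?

Prefixes containing 129.94.194.171:
  0.0.0.0/0 (default, matches everything)
  129.0.0.0/9 (129.0.0.0 - 129.127.255.255)
  129.64.0.0/10 (129.64.0.0 - 129.127.255.255)
  129.64.0.0/11 (129.64.0.0 - 129.95.255.255)
  129.80.0.0/12 (129.80.0.0 - 129.95.255.255)
Total matching entries: 5.

5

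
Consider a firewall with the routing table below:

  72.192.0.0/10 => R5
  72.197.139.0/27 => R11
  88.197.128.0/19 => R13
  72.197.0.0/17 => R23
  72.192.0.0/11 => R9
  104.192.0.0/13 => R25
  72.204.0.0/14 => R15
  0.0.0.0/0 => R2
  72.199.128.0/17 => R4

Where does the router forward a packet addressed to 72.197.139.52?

Routes whose prefix contains 72.197.139.52:
  0.0.0.0/0 (default, matches everything) -> R2
  72.192.0.0/10 (72.192.0.0 - 72.255.255.255) -> R5
  72.192.0.0/11 (72.192.0.0 - 72.223.255.255) -> R9
More-specific entries that do NOT match:
  72.197.139.0/27 (72.197.139.0 - 72.197.139.31) does not contain 72.197.139.52
  88.197.128.0/19 (88.197.128.0 - 88.197.159.255) does not contain 72.197.139.52
  72.197.0.0/17 (72.197.0.0 - 72.197.127.255) does not contain 72.197.139.52
  72.199.128.0/17 (72.199.128.0 - 72.199.255.255) does not contain 72.197.139.52
  72.204.0.0/14 (72.204.0.0 - 72.207.255.255) does not contain 72.197.139.52
  104.192.0.0/13 (104.192.0.0 - 104.199.255.255) does not contain 72.197.139.52
Longest matching prefix is /11 -> next hop R9.

R9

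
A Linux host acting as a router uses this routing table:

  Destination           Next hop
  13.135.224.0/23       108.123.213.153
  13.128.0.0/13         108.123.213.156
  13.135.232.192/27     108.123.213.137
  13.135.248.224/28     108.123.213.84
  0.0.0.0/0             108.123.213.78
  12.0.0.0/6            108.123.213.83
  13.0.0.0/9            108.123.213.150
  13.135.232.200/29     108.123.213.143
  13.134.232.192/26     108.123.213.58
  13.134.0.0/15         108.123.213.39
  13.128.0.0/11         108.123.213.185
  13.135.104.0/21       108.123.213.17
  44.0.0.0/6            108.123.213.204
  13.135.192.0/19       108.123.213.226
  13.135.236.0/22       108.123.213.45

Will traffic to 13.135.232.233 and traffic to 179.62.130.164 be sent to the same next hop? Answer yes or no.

13.135.232.233: longest match 13.134.0.0/15 -> 108.123.213.39
179.62.130.164: longest match 0.0.0.0/0 -> 108.123.213.78

no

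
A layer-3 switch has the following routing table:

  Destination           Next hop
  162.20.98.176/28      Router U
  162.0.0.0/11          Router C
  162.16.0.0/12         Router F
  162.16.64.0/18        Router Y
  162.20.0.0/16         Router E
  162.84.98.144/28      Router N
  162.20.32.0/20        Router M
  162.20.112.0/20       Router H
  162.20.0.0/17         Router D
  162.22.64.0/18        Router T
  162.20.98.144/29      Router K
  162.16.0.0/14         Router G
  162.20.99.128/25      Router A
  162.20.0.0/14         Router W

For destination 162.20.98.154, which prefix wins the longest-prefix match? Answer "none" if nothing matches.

162.20.0.0/17

Entries matching 162.20.98.154:
  162.0.0.0/11 (162.0.0.0 - 162.31.255.255)
  162.16.0.0/12 (162.16.0.0 - 162.31.255.255)
  162.20.0.0/14 (162.20.0.0 - 162.23.255.255)
  162.20.0.0/16 (162.20.0.0 - 162.20.255.255)
  162.20.0.0/17 (162.20.0.0 - 162.20.127.255)
Most specific is 162.20.0.0/17.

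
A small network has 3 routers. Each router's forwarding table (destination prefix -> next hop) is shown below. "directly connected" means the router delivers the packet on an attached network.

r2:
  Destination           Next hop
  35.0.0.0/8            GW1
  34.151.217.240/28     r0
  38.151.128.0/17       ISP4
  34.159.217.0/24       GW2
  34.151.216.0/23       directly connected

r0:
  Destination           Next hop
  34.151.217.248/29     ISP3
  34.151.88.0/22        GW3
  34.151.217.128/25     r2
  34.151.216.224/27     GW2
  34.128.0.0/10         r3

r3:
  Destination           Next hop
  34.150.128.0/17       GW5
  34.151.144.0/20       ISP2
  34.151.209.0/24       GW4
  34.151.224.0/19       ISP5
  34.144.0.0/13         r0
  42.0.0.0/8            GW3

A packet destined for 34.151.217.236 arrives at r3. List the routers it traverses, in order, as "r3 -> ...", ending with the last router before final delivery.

At r3: longest match for 34.151.217.236 is 34.144.0.0/13 -> r0
At r0: longest match for 34.151.217.236 is 34.151.217.128/25 -> r2
At r2: longest match for 34.151.217.236 is 34.151.216.0/23 -> directly connected

r3 -> r0 -> r2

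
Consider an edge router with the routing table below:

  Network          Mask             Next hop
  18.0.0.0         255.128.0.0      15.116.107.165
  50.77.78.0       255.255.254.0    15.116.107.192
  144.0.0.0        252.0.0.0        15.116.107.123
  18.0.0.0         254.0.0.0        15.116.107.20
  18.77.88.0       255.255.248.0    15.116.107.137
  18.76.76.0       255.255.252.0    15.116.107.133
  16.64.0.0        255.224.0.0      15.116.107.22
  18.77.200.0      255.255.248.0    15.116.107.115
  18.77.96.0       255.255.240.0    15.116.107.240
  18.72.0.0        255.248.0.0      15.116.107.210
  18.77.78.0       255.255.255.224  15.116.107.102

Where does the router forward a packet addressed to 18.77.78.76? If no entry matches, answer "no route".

15.116.107.210

Routes whose prefix contains 18.77.78.76:
  18.0.0.0/7 (18.0.0.0 - 19.255.255.255) -> 15.116.107.20
  18.0.0.0/9 (18.0.0.0 - 18.127.255.255) -> 15.116.107.165
  18.72.0.0/13 (18.72.0.0 - 18.79.255.255) -> 15.116.107.210
More-specific entries that do NOT match:
  18.77.78.0/27 (18.77.78.0 - 18.77.78.31) does not contain 18.77.78.76
  50.77.78.0/23 (50.77.78.0 - 50.77.79.255) does not contain 18.77.78.76
  18.76.76.0/22 (18.76.76.0 - 18.76.79.255) does not contain 18.77.78.76
  18.77.88.0/21 (18.77.88.0 - 18.77.95.255) does not contain 18.77.78.76
  18.77.200.0/21 (18.77.200.0 - 18.77.207.255) does not contain 18.77.78.76
  18.77.96.0/20 (18.77.96.0 - 18.77.111.255) does not contain 18.77.78.76
Longest matching prefix is /13 -> next hop 15.116.107.210.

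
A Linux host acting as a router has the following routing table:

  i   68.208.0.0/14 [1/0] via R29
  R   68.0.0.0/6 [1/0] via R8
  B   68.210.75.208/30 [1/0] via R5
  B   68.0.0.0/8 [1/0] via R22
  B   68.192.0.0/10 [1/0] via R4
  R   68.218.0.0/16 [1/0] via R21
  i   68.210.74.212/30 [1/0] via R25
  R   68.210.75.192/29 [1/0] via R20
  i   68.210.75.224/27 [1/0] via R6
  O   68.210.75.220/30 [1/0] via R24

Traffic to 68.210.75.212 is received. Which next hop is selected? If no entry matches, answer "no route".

R29

Routes whose prefix contains 68.210.75.212:
  68.0.0.0/6 (68.0.0.0 - 71.255.255.255) -> R8
  68.0.0.0/8 (68.0.0.0 - 68.255.255.255) -> R22
  68.192.0.0/10 (68.192.0.0 - 68.255.255.255) -> R4
  68.208.0.0/14 (68.208.0.0 - 68.211.255.255) -> R29
More-specific entries that do NOT match:
  68.210.75.208/30 (68.210.75.208 - 68.210.75.211) does not contain 68.210.75.212
  68.210.74.212/30 (68.210.74.212 - 68.210.74.215) does not contain 68.210.75.212
  68.210.75.220/30 (68.210.75.220 - 68.210.75.223) does not contain 68.210.75.212
  68.210.75.192/29 (68.210.75.192 - 68.210.75.199) does not contain 68.210.75.212
  68.210.75.224/27 (68.210.75.224 - 68.210.75.255) does not contain 68.210.75.212
  68.218.0.0/16 (68.218.0.0 - 68.218.255.255) does not contain 68.210.75.212
Longest matching prefix is /14 -> next hop R29.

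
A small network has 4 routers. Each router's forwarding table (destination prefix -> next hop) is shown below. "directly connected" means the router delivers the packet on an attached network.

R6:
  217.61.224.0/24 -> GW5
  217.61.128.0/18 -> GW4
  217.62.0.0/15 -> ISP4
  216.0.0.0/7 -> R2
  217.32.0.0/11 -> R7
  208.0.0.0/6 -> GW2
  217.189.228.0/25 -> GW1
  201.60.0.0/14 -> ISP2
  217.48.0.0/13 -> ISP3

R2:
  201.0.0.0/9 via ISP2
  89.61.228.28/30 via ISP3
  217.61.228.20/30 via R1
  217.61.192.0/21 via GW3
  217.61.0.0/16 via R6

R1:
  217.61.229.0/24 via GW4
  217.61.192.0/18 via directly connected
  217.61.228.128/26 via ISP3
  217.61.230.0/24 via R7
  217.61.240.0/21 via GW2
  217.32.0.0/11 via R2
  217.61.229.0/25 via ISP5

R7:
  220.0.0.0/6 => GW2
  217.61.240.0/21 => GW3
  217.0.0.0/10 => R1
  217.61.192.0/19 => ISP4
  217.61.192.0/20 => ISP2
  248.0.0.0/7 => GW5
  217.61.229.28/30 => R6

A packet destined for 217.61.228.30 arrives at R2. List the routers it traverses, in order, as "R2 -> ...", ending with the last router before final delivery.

R2 -> R6 -> R7 -> R1

At R2: longest match for 217.61.228.30 is 217.61.0.0/16 -> R6
At R6: longest match for 217.61.228.30 is 217.32.0.0/11 -> R7
At R7: longest match for 217.61.228.30 is 217.0.0.0/10 -> R1
At R1: longest match for 217.61.228.30 is 217.61.192.0/18 -> directly connected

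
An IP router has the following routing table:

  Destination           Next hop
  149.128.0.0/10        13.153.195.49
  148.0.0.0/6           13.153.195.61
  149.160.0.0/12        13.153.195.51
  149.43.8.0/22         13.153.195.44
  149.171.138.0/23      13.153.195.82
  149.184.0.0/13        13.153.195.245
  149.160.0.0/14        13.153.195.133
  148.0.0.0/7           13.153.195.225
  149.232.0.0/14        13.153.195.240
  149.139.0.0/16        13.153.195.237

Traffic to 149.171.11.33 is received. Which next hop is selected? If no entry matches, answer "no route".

Routes whose prefix contains 149.171.11.33:
  148.0.0.0/6 (148.0.0.0 - 151.255.255.255) -> 13.153.195.61
  148.0.0.0/7 (148.0.0.0 - 149.255.255.255) -> 13.153.195.225
  149.128.0.0/10 (149.128.0.0 - 149.191.255.255) -> 13.153.195.49
  149.160.0.0/12 (149.160.0.0 - 149.175.255.255) -> 13.153.195.51
More-specific entries that do NOT match:
  149.171.138.0/23 (149.171.138.0 - 149.171.139.255) does not contain 149.171.11.33
  149.43.8.0/22 (149.43.8.0 - 149.43.11.255) does not contain 149.171.11.33
  149.139.0.0/16 (149.139.0.0 - 149.139.255.255) does not contain 149.171.11.33
  149.160.0.0/14 (149.160.0.0 - 149.163.255.255) does not contain 149.171.11.33
  149.232.0.0/14 (149.232.0.0 - 149.235.255.255) does not contain 149.171.11.33
  149.184.0.0/13 (149.184.0.0 - 149.191.255.255) does not contain 149.171.11.33
Longest matching prefix is /12 -> next hop 13.153.195.51.

13.153.195.51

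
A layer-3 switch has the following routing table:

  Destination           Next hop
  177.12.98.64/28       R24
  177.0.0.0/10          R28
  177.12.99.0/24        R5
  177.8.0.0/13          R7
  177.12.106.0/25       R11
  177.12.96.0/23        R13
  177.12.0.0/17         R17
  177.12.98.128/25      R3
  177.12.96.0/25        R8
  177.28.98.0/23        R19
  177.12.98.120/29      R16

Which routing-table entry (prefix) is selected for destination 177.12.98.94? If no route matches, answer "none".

Entries matching 177.12.98.94:
  177.0.0.0/10 (177.0.0.0 - 177.63.255.255)
  177.8.0.0/13 (177.8.0.0 - 177.15.255.255)
  177.12.0.0/17 (177.12.0.0 - 177.12.127.255)
Most specific is 177.12.0.0/17.

177.12.0.0/17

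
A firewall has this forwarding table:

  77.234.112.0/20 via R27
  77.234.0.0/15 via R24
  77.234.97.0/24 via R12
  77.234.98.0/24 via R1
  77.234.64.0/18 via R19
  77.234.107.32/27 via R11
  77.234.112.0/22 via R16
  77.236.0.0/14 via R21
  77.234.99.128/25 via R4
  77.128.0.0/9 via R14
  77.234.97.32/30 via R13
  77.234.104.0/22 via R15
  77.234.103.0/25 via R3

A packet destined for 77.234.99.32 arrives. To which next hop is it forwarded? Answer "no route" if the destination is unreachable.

Routes whose prefix contains 77.234.99.32:
  77.128.0.0/9 (77.128.0.0 - 77.255.255.255) -> R14
  77.234.0.0/15 (77.234.0.0 - 77.235.255.255) -> R24
  77.234.64.0/18 (77.234.64.0 - 77.234.127.255) -> R19
More-specific entries that do NOT match:
  77.234.97.32/30 (77.234.97.32 - 77.234.97.35) does not contain 77.234.99.32
  77.234.107.32/27 (77.234.107.32 - 77.234.107.63) does not contain 77.234.99.32
  77.234.99.128/25 (77.234.99.128 - 77.234.99.255) does not contain 77.234.99.32
  77.234.103.0/25 (77.234.103.0 - 77.234.103.127) does not contain 77.234.99.32
  77.234.97.0/24 (77.234.97.0 - 77.234.97.255) does not contain 77.234.99.32
  77.234.98.0/24 (77.234.98.0 - 77.234.98.255) does not contain 77.234.99.32
  77.234.112.0/22 (77.234.112.0 - 77.234.115.255) does not contain 77.234.99.32
  77.234.104.0/22 (77.234.104.0 - 77.234.107.255) does not contain 77.234.99.32
  77.234.112.0/20 (77.234.112.0 - 77.234.127.255) does not contain 77.234.99.32
Longest matching prefix is /18 -> next hop R19.

R19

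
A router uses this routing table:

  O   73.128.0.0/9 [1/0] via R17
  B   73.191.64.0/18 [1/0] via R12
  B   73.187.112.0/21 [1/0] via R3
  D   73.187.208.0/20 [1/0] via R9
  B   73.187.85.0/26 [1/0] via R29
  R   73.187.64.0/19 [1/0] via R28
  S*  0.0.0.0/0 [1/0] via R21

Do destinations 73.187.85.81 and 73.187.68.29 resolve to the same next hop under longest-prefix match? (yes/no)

73.187.85.81: longest match 73.187.64.0/19 -> R28
73.187.68.29: longest match 73.187.64.0/19 -> R28

yes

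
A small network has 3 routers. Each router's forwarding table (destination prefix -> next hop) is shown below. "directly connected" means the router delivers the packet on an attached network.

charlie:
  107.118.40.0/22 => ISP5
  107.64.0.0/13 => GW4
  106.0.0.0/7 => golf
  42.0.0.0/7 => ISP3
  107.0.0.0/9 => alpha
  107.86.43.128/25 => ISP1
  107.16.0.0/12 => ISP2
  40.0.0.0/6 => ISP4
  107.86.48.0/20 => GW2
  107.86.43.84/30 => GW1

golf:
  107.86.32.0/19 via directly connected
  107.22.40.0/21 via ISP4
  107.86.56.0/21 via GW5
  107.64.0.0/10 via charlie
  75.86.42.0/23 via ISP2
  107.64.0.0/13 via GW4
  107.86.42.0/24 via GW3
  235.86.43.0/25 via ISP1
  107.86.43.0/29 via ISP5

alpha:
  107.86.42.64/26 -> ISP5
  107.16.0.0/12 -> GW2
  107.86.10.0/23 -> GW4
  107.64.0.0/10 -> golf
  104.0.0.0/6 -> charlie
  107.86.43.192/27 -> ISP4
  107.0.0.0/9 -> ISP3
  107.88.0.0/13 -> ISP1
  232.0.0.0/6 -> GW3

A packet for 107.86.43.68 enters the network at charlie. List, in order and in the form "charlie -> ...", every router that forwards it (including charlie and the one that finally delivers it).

charlie -> alpha -> golf

At charlie: longest match for 107.86.43.68 is 107.0.0.0/9 -> alpha
At alpha: longest match for 107.86.43.68 is 107.64.0.0/10 -> golf
At golf: longest match for 107.86.43.68 is 107.86.32.0/19 -> directly connected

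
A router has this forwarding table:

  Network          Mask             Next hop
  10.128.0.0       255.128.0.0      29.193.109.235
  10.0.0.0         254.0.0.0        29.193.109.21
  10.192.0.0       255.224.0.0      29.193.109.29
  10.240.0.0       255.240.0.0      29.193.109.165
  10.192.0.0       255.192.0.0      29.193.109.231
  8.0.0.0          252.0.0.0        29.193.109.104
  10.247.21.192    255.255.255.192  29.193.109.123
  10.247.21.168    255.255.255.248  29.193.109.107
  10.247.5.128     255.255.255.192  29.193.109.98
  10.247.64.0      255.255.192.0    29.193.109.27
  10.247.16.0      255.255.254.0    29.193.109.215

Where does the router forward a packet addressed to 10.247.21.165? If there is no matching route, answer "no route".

29.193.109.165

Routes whose prefix contains 10.247.21.165:
  8.0.0.0/6 (8.0.0.0 - 11.255.255.255) -> 29.193.109.104
  10.0.0.0/7 (10.0.0.0 - 11.255.255.255) -> 29.193.109.21
  10.128.0.0/9 (10.128.0.0 - 10.255.255.255) -> 29.193.109.235
  10.192.0.0/10 (10.192.0.0 - 10.255.255.255) -> 29.193.109.231
  10.240.0.0/12 (10.240.0.0 - 10.255.255.255) -> 29.193.109.165
More-specific entries that do NOT match:
  10.247.21.168/29 (10.247.21.168 - 10.247.21.175) does not contain 10.247.21.165
  10.247.21.192/26 (10.247.21.192 - 10.247.21.255) does not contain 10.247.21.165
  10.247.5.128/26 (10.247.5.128 - 10.247.5.191) does not contain 10.247.21.165
  10.247.16.0/23 (10.247.16.0 - 10.247.17.255) does not contain 10.247.21.165
  10.247.64.0/18 (10.247.64.0 - 10.247.127.255) does not contain 10.247.21.165
Longest matching prefix is /12 -> next hop 29.193.109.165.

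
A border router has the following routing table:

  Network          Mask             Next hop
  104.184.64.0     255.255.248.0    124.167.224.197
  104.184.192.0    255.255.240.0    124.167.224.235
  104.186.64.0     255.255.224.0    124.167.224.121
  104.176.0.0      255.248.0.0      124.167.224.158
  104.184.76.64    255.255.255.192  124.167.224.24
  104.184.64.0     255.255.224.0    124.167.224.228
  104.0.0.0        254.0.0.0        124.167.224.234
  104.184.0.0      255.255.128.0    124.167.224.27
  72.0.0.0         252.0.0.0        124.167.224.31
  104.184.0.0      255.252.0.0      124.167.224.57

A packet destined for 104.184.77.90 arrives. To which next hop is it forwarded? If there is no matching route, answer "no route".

124.167.224.228

Routes whose prefix contains 104.184.77.90:
  104.0.0.0/7 (104.0.0.0 - 105.255.255.255) -> 124.167.224.234
  104.184.0.0/14 (104.184.0.0 - 104.187.255.255) -> 124.167.224.57
  104.184.0.0/17 (104.184.0.0 - 104.184.127.255) -> 124.167.224.27
  104.184.64.0/19 (104.184.64.0 - 104.184.95.255) -> 124.167.224.228
More-specific entries that do NOT match:
  104.184.76.64/26 (104.184.76.64 - 104.184.76.127) does not contain 104.184.77.90
  104.184.64.0/21 (104.184.64.0 - 104.184.71.255) does not contain 104.184.77.90
  104.184.192.0/20 (104.184.192.0 - 104.184.207.255) does not contain 104.184.77.90
Longest matching prefix is /19 -> next hop 124.167.224.228.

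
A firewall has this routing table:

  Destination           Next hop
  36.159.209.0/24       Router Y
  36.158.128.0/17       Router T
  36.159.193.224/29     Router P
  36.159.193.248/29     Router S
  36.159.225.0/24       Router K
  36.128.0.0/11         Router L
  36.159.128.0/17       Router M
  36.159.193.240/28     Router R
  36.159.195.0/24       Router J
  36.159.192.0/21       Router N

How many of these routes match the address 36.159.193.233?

Prefixes containing 36.159.193.233:
  36.128.0.0/11 (36.128.0.0 - 36.159.255.255)
  36.159.128.0/17 (36.159.128.0 - 36.159.255.255)
  36.159.192.0/21 (36.159.192.0 - 36.159.199.255)
Total matching entries: 3.

3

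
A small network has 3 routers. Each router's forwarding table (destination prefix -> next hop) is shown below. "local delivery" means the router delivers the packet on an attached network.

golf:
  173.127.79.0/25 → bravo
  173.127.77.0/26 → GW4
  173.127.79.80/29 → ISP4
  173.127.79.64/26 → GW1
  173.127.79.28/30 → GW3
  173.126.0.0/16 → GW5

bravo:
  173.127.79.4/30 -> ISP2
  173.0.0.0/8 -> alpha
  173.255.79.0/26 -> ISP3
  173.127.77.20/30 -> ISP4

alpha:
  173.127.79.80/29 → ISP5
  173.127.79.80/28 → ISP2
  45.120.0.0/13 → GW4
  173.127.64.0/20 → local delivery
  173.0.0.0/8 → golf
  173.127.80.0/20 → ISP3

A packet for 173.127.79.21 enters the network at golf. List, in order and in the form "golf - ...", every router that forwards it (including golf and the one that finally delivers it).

golf - bravo - alpha

At golf: longest match for 173.127.79.21 is 173.127.79.0/25 -> bravo
At bravo: longest match for 173.127.79.21 is 173.0.0.0/8 -> alpha
At alpha: longest match for 173.127.79.21 is 173.127.64.0/20 -> local delivery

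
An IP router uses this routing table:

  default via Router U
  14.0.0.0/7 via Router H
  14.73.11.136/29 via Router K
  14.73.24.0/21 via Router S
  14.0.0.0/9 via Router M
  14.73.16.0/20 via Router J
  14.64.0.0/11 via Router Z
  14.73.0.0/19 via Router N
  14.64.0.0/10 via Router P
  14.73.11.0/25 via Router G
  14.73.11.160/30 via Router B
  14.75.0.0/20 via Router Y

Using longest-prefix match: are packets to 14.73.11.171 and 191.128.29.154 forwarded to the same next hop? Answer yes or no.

14.73.11.171: longest match 14.73.0.0/19 -> Router N
191.128.29.154: longest match 0.0.0.0/0 -> Router U

no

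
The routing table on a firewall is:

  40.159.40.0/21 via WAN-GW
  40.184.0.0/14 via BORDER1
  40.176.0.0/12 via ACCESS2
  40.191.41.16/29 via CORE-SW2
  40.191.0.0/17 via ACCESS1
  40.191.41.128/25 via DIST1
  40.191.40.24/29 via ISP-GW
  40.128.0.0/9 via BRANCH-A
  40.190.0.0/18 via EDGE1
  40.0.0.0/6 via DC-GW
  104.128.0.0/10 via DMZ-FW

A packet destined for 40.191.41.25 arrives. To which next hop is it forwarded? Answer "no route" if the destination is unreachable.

ACCESS1

Routes whose prefix contains 40.191.41.25:
  40.0.0.0/6 (40.0.0.0 - 43.255.255.255) -> DC-GW
  40.128.0.0/9 (40.128.0.0 - 40.255.255.255) -> BRANCH-A
  40.176.0.0/12 (40.176.0.0 - 40.191.255.255) -> ACCESS2
  40.191.0.0/17 (40.191.0.0 - 40.191.127.255) -> ACCESS1
More-specific entries that do NOT match:
  40.191.41.16/29 (40.191.41.16 - 40.191.41.23) does not contain 40.191.41.25
  40.191.40.24/29 (40.191.40.24 - 40.191.40.31) does not contain 40.191.41.25
  40.191.41.128/25 (40.191.41.128 - 40.191.41.255) does not contain 40.191.41.25
  40.159.40.0/21 (40.159.40.0 - 40.159.47.255) does not contain 40.191.41.25
  40.190.0.0/18 (40.190.0.0 - 40.190.63.255) does not contain 40.191.41.25
Longest matching prefix is /17 -> next hop ACCESS1.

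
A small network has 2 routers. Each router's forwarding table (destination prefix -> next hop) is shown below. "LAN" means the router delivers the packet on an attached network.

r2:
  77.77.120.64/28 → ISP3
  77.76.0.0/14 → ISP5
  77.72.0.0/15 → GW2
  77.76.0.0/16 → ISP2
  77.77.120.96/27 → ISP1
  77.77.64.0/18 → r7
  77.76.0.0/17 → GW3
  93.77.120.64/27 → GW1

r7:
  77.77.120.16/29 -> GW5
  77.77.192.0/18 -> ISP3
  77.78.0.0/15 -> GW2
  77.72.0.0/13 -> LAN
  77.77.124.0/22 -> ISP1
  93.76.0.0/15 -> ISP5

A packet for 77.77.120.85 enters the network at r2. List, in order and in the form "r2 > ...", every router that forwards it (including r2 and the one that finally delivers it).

r2 > r7

At r2: longest match for 77.77.120.85 is 77.77.64.0/18 -> r7
At r7: longest match for 77.77.120.85 is 77.72.0.0/13 -> LAN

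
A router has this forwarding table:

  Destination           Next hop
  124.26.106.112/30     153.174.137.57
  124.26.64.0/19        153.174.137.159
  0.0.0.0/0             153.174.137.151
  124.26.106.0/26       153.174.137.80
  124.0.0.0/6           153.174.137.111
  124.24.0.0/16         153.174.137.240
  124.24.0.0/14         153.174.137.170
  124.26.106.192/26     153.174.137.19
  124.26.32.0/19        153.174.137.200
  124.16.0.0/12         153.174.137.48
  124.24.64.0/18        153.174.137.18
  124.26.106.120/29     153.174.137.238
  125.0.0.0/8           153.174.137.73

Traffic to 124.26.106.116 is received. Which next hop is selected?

153.174.137.170

Routes whose prefix contains 124.26.106.116:
  0.0.0.0/0 (default, matches everything) -> 153.174.137.151
  124.0.0.0/6 (124.0.0.0 - 127.255.255.255) -> 153.174.137.111
  124.16.0.0/12 (124.16.0.0 - 124.31.255.255) -> 153.174.137.48
  124.24.0.0/14 (124.24.0.0 - 124.27.255.255) -> 153.174.137.170
More-specific entries that do NOT match:
  124.26.106.112/30 (124.26.106.112 - 124.26.106.115) does not contain 124.26.106.116
  124.26.106.120/29 (124.26.106.120 - 124.26.106.127) does not contain 124.26.106.116
  124.26.106.0/26 (124.26.106.0 - 124.26.106.63) does not contain 124.26.106.116
  124.26.106.192/26 (124.26.106.192 - 124.26.106.255) does not contain 124.26.106.116
  124.26.64.0/19 (124.26.64.0 - 124.26.95.255) does not contain 124.26.106.116
  124.26.32.0/19 (124.26.32.0 - 124.26.63.255) does not contain 124.26.106.116
  124.24.64.0/18 (124.24.64.0 - 124.24.127.255) does not contain 124.26.106.116
  124.24.0.0/16 (124.24.0.0 - 124.24.255.255) does not contain 124.26.106.116
Longest matching prefix is /14 -> next hop 153.174.137.170.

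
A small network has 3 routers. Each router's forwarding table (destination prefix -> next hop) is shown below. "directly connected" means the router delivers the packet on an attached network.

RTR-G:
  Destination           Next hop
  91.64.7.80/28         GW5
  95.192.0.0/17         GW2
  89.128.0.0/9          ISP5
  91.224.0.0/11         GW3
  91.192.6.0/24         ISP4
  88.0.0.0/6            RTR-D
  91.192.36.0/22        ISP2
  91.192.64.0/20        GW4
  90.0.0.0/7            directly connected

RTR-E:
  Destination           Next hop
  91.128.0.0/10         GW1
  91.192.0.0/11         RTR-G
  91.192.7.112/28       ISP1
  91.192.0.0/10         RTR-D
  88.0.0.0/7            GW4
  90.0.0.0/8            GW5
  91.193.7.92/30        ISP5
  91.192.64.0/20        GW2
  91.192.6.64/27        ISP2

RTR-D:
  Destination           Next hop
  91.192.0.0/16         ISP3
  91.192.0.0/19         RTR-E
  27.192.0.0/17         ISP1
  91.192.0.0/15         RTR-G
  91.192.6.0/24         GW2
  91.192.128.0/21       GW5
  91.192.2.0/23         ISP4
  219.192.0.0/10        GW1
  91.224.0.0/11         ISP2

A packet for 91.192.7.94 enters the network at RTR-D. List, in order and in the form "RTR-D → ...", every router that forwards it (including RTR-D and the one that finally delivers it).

At RTR-D: longest match for 91.192.7.94 is 91.192.0.0/19 -> RTR-E
At RTR-E: longest match for 91.192.7.94 is 91.192.0.0/11 -> RTR-G
At RTR-G: longest match for 91.192.7.94 is 90.0.0.0/7 -> directly connected

RTR-D → RTR-E → RTR-G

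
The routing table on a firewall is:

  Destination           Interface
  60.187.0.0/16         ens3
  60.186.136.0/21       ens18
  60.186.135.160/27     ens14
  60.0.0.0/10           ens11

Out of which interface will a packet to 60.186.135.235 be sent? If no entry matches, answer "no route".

no route

No entry's prefix contains 60.186.135.235; there is no default route.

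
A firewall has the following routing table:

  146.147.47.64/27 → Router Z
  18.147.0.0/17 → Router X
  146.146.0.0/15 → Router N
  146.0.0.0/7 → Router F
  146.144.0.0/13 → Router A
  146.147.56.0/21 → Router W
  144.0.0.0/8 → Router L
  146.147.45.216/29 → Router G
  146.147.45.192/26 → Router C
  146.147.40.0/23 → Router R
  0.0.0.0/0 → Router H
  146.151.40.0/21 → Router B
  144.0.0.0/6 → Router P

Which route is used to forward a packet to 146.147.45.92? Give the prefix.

Entries matching 146.147.45.92:
  0.0.0.0/0 (default, matches everything)
  144.0.0.0/6 (144.0.0.0 - 147.255.255.255)
  146.0.0.0/7 (146.0.0.0 - 147.255.255.255)
  146.144.0.0/13 (146.144.0.0 - 146.151.255.255)
  146.146.0.0/15 (146.146.0.0 - 146.147.255.255)
Most specific is 146.146.0.0/15.

146.146.0.0/15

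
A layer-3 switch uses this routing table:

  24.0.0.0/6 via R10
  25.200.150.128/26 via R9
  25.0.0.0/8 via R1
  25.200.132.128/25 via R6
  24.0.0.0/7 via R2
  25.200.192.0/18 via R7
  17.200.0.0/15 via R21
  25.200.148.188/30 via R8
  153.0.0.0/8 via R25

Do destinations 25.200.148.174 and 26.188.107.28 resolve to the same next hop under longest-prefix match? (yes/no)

25.200.148.174: longest match 25.0.0.0/8 -> R1
26.188.107.28: longest match 24.0.0.0/6 -> R10

no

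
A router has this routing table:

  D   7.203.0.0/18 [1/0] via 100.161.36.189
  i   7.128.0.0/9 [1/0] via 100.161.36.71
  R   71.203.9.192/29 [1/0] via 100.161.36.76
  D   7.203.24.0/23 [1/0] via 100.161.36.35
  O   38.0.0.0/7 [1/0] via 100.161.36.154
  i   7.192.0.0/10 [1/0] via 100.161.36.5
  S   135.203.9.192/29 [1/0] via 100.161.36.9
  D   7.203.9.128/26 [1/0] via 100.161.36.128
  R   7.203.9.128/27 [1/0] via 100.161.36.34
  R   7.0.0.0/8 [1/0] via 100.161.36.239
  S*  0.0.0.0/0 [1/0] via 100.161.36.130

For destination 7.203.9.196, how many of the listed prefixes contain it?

Prefixes containing 7.203.9.196:
  0.0.0.0/0 (default, matches everything)
  7.0.0.0/8 (7.0.0.0 - 7.255.255.255)
  7.128.0.0/9 (7.128.0.0 - 7.255.255.255)
  7.192.0.0/10 (7.192.0.0 - 7.255.255.255)
  7.203.0.0/18 (7.203.0.0 - 7.203.63.255)
Total matching entries: 5.

5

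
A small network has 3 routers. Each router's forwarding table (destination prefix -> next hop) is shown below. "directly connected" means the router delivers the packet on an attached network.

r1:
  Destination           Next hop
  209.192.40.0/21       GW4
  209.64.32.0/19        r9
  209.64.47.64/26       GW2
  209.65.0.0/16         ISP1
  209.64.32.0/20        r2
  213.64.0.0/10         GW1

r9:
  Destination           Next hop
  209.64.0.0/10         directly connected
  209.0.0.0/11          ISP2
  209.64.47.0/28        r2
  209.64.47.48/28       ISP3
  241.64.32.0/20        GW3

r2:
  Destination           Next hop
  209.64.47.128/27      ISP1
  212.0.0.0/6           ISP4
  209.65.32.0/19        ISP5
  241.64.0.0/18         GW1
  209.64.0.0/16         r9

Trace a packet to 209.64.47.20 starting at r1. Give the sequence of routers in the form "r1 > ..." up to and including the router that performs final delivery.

r1 > r2 > r9

At r1: longest match for 209.64.47.20 is 209.64.32.0/20 -> r2
At r2: longest match for 209.64.47.20 is 209.64.0.0/16 -> r9
At r9: longest match for 209.64.47.20 is 209.64.0.0/10 -> directly connected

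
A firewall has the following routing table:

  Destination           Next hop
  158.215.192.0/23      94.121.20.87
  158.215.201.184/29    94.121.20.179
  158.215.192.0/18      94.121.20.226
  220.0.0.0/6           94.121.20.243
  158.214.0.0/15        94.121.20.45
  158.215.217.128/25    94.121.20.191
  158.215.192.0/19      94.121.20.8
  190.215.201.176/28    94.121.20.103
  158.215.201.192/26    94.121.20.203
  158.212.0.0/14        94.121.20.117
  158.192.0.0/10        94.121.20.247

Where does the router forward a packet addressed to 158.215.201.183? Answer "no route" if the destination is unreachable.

Routes whose prefix contains 158.215.201.183:
  158.192.0.0/10 (158.192.0.0 - 158.255.255.255) -> 94.121.20.247
  158.212.0.0/14 (158.212.0.0 - 158.215.255.255) -> 94.121.20.117
  158.214.0.0/15 (158.214.0.0 - 158.215.255.255) -> 94.121.20.45
  158.215.192.0/18 (158.215.192.0 - 158.215.255.255) -> 94.121.20.226
  158.215.192.0/19 (158.215.192.0 - 158.215.223.255) -> 94.121.20.8
More-specific entries that do NOT match:
  158.215.201.184/29 (158.215.201.184 - 158.215.201.191) does not contain 158.215.201.183
  190.215.201.176/28 (190.215.201.176 - 190.215.201.191) does not contain 158.215.201.183
  158.215.201.192/26 (158.215.201.192 - 158.215.201.255) does not contain 158.215.201.183
  158.215.217.128/25 (158.215.217.128 - 158.215.217.255) does not contain 158.215.201.183
  158.215.192.0/23 (158.215.192.0 - 158.215.193.255) does not contain 158.215.201.183
Longest matching prefix is /19 -> next hop 94.121.20.8.

94.121.20.8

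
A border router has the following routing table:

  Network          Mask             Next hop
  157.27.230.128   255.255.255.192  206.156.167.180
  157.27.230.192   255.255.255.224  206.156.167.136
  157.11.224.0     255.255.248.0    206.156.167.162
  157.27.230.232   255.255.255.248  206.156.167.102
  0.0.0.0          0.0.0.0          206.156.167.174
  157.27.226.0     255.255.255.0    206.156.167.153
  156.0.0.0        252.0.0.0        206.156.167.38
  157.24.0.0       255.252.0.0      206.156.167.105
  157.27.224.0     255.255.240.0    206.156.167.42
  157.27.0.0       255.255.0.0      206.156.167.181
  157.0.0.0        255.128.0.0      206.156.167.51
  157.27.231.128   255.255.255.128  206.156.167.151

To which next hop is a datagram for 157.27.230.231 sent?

Routes whose prefix contains 157.27.230.231:
  0.0.0.0/0 (default, matches everything) -> 206.156.167.174
  156.0.0.0/6 (156.0.0.0 - 159.255.255.255) -> 206.156.167.38
  157.0.0.0/9 (157.0.0.0 - 157.127.255.255) -> 206.156.167.51
  157.24.0.0/14 (157.24.0.0 - 157.27.255.255) -> 206.156.167.105
  157.27.0.0/16 (157.27.0.0 - 157.27.255.255) -> 206.156.167.181
  157.27.224.0/20 (157.27.224.0 - 157.27.239.255) -> 206.156.167.42
More-specific entries that do NOT match:
  157.27.230.232/29 (157.27.230.232 - 157.27.230.239) does not contain 157.27.230.231
  157.27.230.192/27 (157.27.230.192 - 157.27.230.223) does not contain 157.27.230.231
  157.27.230.128/26 (157.27.230.128 - 157.27.230.191) does not contain 157.27.230.231
  157.27.231.128/25 (157.27.231.128 - 157.27.231.255) does not contain 157.27.230.231
  157.27.226.0/24 (157.27.226.0 - 157.27.226.255) does not contain 157.27.230.231
  157.11.224.0/21 (157.11.224.0 - 157.11.231.255) does not contain 157.27.230.231
Longest matching prefix is /20 -> next hop 206.156.167.42.

206.156.167.42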